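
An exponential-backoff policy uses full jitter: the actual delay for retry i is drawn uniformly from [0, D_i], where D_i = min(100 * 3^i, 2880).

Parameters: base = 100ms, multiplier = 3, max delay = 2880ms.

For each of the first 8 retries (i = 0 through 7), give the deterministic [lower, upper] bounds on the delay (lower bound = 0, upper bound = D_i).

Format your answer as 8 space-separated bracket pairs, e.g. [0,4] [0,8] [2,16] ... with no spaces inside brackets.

Answer: [0,100] [0,300] [0,900] [0,2700] [0,2880] [0,2880] [0,2880] [0,2880]

Derivation:
Computing bounds per retry:
  i=0: D_i=min(100*3^0,2880)=100, bounds=[0,100]
  i=1: D_i=min(100*3^1,2880)=300, bounds=[0,300]
  i=2: D_i=min(100*3^2,2880)=900, bounds=[0,900]
  i=3: D_i=min(100*3^3,2880)=2700, bounds=[0,2700]
  i=4: D_i=min(100*3^4,2880)=2880, bounds=[0,2880]
  i=5: D_i=min(100*3^5,2880)=2880, bounds=[0,2880]
  i=6: D_i=min(100*3^6,2880)=2880, bounds=[0,2880]
  i=7: D_i=min(100*3^7,2880)=2880, bounds=[0,2880]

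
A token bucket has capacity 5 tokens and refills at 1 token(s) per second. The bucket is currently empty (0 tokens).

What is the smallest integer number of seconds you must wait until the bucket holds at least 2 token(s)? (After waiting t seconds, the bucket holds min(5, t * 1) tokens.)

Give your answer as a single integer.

Need t * 1 >= 2, so t >= 2/1.
Smallest integer t = ceil(2/1) = 2.

Answer: 2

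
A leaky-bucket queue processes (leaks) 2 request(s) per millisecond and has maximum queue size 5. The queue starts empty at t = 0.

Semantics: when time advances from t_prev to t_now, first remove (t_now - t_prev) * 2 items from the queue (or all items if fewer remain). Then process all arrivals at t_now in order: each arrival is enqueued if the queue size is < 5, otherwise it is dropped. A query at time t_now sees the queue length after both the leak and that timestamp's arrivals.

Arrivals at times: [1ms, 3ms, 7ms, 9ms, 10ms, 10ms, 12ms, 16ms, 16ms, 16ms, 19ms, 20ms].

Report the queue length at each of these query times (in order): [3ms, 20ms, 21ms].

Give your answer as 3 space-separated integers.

Queue lengths at query times:
  query t=3ms: backlog = 1
  query t=20ms: backlog = 1
  query t=21ms: backlog = 0

Answer: 1 1 0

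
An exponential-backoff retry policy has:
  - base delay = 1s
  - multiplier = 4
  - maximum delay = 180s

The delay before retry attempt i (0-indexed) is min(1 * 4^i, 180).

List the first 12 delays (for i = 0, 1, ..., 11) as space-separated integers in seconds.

Computing each delay:
  i=0: min(1*4^0, 180) = 1
  i=1: min(1*4^1, 180) = 4
  i=2: min(1*4^2, 180) = 16
  i=3: min(1*4^3, 180) = 64
  i=4: min(1*4^4, 180) = 180
  i=5: min(1*4^5, 180) = 180
  i=6: min(1*4^6, 180) = 180
  i=7: min(1*4^7, 180) = 180
  i=8: min(1*4^8, 180) = 180
  i=9: min(1*4^9, 180) = 180
  i=10: min(1*4^10, 180) = 180
  i=11: min(1*4^11, 180) = 180

Answer: 1 4 16 64 180 180 180 180 180 180 180 180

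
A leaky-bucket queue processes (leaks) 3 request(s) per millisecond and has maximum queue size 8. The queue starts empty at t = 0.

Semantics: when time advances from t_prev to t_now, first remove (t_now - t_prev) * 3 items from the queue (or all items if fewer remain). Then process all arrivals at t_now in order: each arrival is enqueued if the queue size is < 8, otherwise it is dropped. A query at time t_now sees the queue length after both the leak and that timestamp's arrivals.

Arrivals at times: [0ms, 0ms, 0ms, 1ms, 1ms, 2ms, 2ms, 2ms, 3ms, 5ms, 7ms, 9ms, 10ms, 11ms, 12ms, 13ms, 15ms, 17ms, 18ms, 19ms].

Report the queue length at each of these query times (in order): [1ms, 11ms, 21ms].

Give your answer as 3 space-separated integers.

Answer: 2 1 0

Derivation:
Queue lengths at query times:
  query t=1ms: backlog = 2
  query t=11ms: backlog = 1
  query t=21ms: backlog = 0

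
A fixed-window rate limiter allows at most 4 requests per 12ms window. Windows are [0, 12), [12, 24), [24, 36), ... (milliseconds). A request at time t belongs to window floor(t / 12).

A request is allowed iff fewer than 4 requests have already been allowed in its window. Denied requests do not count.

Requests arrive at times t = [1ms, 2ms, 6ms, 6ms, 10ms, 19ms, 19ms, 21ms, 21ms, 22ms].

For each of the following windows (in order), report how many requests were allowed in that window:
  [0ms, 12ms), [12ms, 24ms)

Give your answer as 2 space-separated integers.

Answer: 4 4

Derivation:
Processing requests:
  req#1 t=1ms (window 0): ALLOW
  req#2 t=2ms (window 0): ALLOW
  req#3 t=6ms (window 0): ALLOW
  req#4 t=6ms (window 0): ALLOW
  req#5 t=10ms (window 0): DENY
  req#6 t=19ms (window 1): ALLOW
  req#7 t=19ms (window 1): ALLOW
  req#8 t=21ms (window 1): ALLOW
  req#9 t=21ms (window 1): ALLOW
  req#10 t=22ms (window 1): DENY

Allowed counts by window: 4 4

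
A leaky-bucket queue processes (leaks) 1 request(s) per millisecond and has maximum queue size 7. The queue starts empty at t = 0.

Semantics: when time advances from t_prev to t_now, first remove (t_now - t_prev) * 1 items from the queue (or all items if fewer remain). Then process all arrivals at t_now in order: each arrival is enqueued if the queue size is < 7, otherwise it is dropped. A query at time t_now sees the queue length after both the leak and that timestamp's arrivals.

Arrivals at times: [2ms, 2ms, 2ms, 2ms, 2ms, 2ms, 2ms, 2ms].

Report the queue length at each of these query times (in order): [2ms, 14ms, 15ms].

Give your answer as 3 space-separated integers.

Answer: 7 0 0

Derivation:
Queue lengths at query times:
  query t=2ms: backlog = 7
  query t=14ms: backlog = 0
  query t=15ms: backlog = 0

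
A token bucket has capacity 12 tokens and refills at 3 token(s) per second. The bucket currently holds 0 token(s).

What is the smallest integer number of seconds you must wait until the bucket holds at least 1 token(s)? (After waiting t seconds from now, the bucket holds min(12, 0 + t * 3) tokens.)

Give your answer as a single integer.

Need 0 + t * 3 >= 1, so t >= 1/3.
Smallest integer t = ceil(1/3) = 1.

Answer: 1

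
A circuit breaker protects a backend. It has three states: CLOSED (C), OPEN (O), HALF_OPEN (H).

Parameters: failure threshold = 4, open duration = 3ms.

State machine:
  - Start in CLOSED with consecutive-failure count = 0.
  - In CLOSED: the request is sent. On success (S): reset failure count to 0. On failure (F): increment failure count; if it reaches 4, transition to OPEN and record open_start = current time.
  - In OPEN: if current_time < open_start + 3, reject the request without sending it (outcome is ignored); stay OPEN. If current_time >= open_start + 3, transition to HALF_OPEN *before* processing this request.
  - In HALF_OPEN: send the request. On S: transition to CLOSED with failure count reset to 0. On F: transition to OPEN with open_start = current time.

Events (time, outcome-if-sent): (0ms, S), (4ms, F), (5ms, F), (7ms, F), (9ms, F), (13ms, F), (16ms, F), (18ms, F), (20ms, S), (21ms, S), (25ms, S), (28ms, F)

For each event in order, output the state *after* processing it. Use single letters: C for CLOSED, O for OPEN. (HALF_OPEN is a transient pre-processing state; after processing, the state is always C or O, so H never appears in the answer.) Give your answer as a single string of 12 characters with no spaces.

State after each event:
  event#1 t=0ms outcome=S: state=CLOSED
  event#2 t=4ms outcome=F: state=CLOSED
  event#3 t=5ms outcome=F: state=CLOSED
  event#4 t=7ms outcome=F: state=CLOSED
  event#5 t=9ms outcome=F: state=OPEN
  event#6 t=13ms outcome=F: state=OPEN
  event#7 t=16ms outcome=F: state=OPEN
  event#8 t=18ms outcome=F: state=OPEN
  event#9 t=20ms outcome=S: state=CLOSED
  event#10 t=21ms outcome=S: state=CLOSED
  event#11 t=25ms outcome=S: state=CLOSED
  event#12 t=28ms outcome=F: state=CLOSED

Answer: CCCCOOOOCCCC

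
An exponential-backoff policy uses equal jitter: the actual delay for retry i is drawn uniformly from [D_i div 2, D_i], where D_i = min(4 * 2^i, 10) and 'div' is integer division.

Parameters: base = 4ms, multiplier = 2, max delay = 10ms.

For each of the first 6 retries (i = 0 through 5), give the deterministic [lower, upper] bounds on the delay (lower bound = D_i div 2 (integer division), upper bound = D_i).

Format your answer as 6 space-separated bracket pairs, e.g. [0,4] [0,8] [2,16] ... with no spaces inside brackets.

Computing bounds per retry:
  i=0: D_i=min(4*2^0,10)=4, bounds=[2,4]
  i=1: D_i=min(4*2^1,10)=8, bounds=[4,8]
  i=2: D_i=min(4*2^2,10)=10, bounds=[5,10]
  i=3: D_i=min(4*2^3,10)=10, bounds=[5,10]
  i=4: D_i=min(4*2^4,10)=10, bounds=[5,10]
  i=5: D_i=min(4*2^5,10)=10, bounds=[5,10]

Answer: [2,4] [4,8] [5,10] [5,10] [5,10] [5,10]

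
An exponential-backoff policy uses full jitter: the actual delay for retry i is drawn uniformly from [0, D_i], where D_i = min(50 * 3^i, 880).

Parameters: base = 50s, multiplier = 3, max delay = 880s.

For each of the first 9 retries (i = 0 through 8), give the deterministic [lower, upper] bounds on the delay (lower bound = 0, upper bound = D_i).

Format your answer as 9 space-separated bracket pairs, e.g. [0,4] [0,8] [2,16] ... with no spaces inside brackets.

Computing bounds per retry:
  i=0: D_i=min(50*3^0,880)=50, bounds=[0,50]
  i=1: D_i=min(50*3^1,880)=150, bounds=[0,150]
  i=2: D_i=min(50*3^2,880)=450, bounds=[0,450]
  i=3: D_i=min(50*3^3,880)=880, bounds=[0,880]
  i=4: D_i=min(50*3^4,880)=880, bounds=[0,880]
  i=5: D_i=min(50*3^5,880)=880, bounds=[0,880]
  i=6: D_i=min(50*3^6,880)=880, bounds=[0,880]
  i=7: D_i=min(50*3^7,880)=880, bounds=[0,880]
  i=8: D_i=min(50*3^8,880)=880, bounds=[0,880]

Answer: [0,50] [0,150] [0,450] [0,880] [0,880] [0,880] [0,880] [0,880] [0,880]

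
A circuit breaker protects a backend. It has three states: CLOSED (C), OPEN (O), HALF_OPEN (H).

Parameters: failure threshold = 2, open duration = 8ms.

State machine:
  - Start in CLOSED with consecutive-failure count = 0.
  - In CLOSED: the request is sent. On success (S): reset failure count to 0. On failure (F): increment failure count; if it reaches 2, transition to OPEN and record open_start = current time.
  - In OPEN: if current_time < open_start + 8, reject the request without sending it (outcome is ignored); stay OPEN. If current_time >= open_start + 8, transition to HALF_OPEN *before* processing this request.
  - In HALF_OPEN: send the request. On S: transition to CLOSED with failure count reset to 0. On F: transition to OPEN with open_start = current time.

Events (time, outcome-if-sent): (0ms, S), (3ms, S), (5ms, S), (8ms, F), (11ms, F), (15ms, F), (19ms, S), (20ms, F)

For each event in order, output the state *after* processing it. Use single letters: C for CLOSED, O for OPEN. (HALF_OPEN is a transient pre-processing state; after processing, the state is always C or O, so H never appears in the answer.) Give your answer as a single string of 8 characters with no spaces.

State after each event:
  event#1 t=0ms outcome=S: state=CLOSED
  event#2 t=3ms outcome=S: state=CLOSED
  event#3 t=5ms outcome=S: state=CLOSED
  event#4 t=8ms outcome=F: state=CLOSED
  event#5 t=11ms outcome=F: state=OPEN
  event#6 t=15ms outcome=F: state=OPEN
  event#7 t=19ms outcome=S: state=CLOSED
  event#8 t=20ms outcome=F: state=CLOSED

Answer: CCCCOOCC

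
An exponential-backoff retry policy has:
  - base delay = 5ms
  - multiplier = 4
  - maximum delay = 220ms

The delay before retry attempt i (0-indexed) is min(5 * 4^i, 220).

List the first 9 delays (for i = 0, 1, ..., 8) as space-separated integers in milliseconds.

Computing each delay:
  i=0: min(5*4^0, 220) = 5
  i=1: min(5*4^1, 220) = 20
  i=2: min(5*4^2, 220) = 80
  i=3: min(5*4^3, 220) = 220
  i=4: min(5*4^4, 220) = 220
  i=5: min(5*4^5, 220) = 220
  i=6: min(5*4^6, 220) = 220
  i=7: min(5*4^7, 220) = 220
  i=8: min(5*4^8, 220) = 220

Answer: 5 20 80 220 220 220 220 220 220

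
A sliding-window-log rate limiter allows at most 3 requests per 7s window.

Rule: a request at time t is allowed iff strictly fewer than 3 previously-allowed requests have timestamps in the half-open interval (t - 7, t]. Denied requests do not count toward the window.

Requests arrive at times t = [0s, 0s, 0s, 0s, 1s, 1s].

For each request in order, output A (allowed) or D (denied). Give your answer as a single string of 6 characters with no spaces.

Tracking allowed requests in the window:
  req#1 t=0s: ALLOW
  req#2 t=0s: ALLOW
  req#3 t=0s: ALLOW
  req#4 t=0s: DENY
  req#5 t=1s: DENY
  req#6 t=1s: DENY

Answer: AAADDD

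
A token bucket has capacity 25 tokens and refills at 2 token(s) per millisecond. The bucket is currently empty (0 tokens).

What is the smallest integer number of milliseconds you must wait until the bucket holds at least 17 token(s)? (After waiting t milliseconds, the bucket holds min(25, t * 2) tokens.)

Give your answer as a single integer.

Need t * 2 >= 17, so t >= 17/2.
Smallest integer t = ceil(17/2) = 9.

Answer: 9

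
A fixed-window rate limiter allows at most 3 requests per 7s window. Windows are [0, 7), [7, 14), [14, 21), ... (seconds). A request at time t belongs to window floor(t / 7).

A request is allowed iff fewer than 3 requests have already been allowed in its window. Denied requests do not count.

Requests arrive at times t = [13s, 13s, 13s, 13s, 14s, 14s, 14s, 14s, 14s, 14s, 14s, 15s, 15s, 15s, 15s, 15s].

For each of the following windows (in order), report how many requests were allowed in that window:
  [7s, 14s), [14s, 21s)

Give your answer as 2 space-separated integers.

Processing requests:
  req#1 t=13s (window 1): ALLOW
  req#2 t=13s (window 1): ALLOW
  req#3 t=13s (window 1): ALLOW
  req#4 t=13s (window 1): DENY
  req#5 t=14s (window 2): ALLOW
  req#6 t=14s (window 2): ALLOW
  req#7 t=14s (window 2): ALLOW
  req#8 t=14s (window 2): DENY
  req#9 t=14s (window 2): DENY
  req#10 t=14s (window 2): DENY
  req#11 t=14s (window 2): DENY
  req#12 t=15s (window 2): DENY
  req#13 t=15s (window 2): DENY
  req#14 t=15s (window 2): DENY
  req#15 t=15s (window 2): DENY
  req#16 t=15s (window 2): DENY

Allowed counts by window: 3 3

Answer: 3 3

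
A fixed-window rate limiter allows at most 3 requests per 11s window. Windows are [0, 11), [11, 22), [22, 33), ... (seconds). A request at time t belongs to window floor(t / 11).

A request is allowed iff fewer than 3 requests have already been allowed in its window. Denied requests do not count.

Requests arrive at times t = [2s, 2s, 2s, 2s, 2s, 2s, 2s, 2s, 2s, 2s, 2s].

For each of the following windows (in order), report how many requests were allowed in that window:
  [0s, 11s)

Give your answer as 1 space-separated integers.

Answer: 3

Derivation:
Processing requests:
  req#1 t=2s (window 0): ALLOW
  req#2 t=2s (window 0): ALLOW
  req#3 t=2s (window 0): ALLOW
  req#4 t=2s (window 0): DENY
  req#5 t=2s (window 0): DENY
  req#6 t=2s (window 0): DENY
  req#7 t=2s (window 0): DENY
  req#8 t=2s (window 0): DENY
  req#9 t=2s (window 0): DENY
  req#10 t=2s (window 0): DENY
  req#11 t=2s (window 0): DENY

Allowed counts by window: 3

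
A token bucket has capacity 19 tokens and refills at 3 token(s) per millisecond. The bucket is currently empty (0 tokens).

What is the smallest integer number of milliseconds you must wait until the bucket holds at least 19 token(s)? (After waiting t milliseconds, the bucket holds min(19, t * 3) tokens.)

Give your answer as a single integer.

Need t * 3 >= 19, so t >= 19/3.
Smallest integer t = ceil(19/3) = 7.

Answer: 7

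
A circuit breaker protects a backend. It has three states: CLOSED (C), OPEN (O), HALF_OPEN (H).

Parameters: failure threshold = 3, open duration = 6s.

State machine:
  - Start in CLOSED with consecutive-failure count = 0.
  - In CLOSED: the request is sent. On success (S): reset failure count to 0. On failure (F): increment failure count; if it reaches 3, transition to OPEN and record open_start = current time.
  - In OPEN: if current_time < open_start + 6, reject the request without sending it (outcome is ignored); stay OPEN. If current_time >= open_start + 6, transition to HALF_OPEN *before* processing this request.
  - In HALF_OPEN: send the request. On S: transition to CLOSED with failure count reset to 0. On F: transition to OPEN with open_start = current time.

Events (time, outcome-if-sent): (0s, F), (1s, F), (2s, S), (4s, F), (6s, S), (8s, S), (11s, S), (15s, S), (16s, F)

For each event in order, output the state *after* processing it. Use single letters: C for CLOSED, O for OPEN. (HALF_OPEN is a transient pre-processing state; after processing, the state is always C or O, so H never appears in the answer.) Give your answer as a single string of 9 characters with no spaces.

State after each event:
  event#1 t=0s outcome=F: state=CLOSED
  event#2 t=1s outcome=F: state=CLOSED
  event#3 t=2s outcome=S: state=CLOSED
  event#4 t=4s outcome=F: state=CLOSED
  event#5 t=6s outcome=S: state=CLOSED
  event#6 t=8s outcome=S: state=CLOSED
  event#7 t=11s outcome=S: state=CLOSED
  event#8 t=15s outcome=S: state=CLOSED
  event#9 t=16s outcome=F: state=CLOSED

Answer: CCCCCCCCC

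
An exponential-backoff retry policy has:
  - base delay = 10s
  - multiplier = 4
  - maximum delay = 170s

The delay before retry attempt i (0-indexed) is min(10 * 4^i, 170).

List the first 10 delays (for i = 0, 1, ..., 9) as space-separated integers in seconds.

Computing each delay:
  i=0: min(10*4^0, 170) = 10
  i=1: min(10*4^1, 170) = 40
  i=2: min(10*4^2, 170) = 160
  i=3: min(10*4^3, 170) = 170
  i=4: min(10*4^4, 170) = 170
  i=5: min(10*4^5, 170) = 170
  i=6: min(10*4^6, 170) = 170
  i=7: min(10*4^7, 170) = 170
  i=8: min(10*4^8, 170) = 170
  i=9: min(10*4^9, 170) = 170

Answer: 10 40 160 170 170 170 170 170 170 170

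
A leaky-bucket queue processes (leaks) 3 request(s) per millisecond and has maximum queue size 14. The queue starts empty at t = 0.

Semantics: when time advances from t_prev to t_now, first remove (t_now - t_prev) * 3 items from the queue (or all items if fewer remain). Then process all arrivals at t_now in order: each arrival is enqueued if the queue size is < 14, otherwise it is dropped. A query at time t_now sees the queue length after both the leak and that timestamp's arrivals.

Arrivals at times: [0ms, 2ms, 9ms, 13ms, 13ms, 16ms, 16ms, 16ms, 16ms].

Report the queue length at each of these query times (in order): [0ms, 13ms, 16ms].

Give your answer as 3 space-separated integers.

Queue lengths at query times:
  query t=0ms: backlog = 1
  query t=13ms: backlog = 2
  query t=16ms: backlog = 4

Answer: 1 2 4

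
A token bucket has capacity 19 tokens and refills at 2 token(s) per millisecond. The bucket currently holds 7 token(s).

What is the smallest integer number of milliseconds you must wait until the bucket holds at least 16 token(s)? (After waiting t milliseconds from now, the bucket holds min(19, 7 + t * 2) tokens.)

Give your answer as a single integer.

Need 7 + t * 2 >= 16, so t >= 9/2.
Smallest integer t = ceil(9/2) = 5.

Answer: 5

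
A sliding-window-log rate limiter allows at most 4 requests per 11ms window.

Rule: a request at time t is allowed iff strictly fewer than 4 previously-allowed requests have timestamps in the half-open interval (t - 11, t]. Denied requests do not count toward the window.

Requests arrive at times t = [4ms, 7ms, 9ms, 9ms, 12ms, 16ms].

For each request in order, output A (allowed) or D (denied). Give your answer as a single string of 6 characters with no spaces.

Tracking allowed requests in the window:
  req#1 t=4ms: ALLOW
  req#2 t=7ms: ALLOW
  req#3 t=9ms: ALLOW
  req#4 t=9ms: ALLOW
  req#5 t=12ms: DENY
  req#6 t=16ms: ALLOW

Answer: AAAADA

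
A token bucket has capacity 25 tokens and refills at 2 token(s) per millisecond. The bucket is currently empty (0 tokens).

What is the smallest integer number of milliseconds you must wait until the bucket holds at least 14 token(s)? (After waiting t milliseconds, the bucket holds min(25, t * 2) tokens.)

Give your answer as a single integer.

Answer: 7

Derivation:
Need t * 2 >= 14, so t >= 14/2.
Smallest integer t = ceil(14/2) = 7.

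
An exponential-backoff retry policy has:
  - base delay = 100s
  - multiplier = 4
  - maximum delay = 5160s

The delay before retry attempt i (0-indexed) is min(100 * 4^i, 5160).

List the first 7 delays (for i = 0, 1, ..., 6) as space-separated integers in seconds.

Answer: 100 400 1600 5160 5160 5160 5160

Derivation:
Computing each delay:
  i=0: min(100*4^0, 5160) = 100
  i=1: min(100*4^1, 5160) = 400
  i=2: min(100*4^2, 5160) = 1600
  i=3: min(100*4^3, 5160) = 5160
  i=4: min(100*4^4, 5160) = 5160
  i=5: min(100*4^5, 5160) = 5160
  i=6: min(100*4^6, 5160) = 5160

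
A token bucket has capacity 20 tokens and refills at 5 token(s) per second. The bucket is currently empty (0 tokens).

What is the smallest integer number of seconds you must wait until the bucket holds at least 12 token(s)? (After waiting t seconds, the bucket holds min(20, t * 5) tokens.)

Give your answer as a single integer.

Answer: 3

Derivation:
Need t * 5 >= 12, so t >= 12/5.
Smallest integer t = ceil(12/5) = 3.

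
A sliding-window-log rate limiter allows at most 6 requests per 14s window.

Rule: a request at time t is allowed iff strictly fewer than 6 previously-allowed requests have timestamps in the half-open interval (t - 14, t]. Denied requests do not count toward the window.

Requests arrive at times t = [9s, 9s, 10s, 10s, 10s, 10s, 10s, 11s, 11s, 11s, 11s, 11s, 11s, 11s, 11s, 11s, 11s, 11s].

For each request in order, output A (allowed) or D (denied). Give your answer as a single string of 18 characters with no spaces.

Answer: AAAAAADDDDDDDDDDDD

Derivation:
Tracking allowed requests in the window:
  req#1 t=9s: ALLOW
  req#2 t=9s: ALLOW
  req#3 t=10s: ALLOW
  req#4 t=10s: ALLOW
  req#5 t=10s: ALLOW
  req#6 t=10s: ALLOW
  req#7 t=10s: DENY
  req#8 t=11s: DENY
  req#9 t=11s: DENY
  req#10 t=11s: DENY
  req#11 t=11s: DENY
  req#12 t=11s: DENY
  req#13 t=11s: DENY
  req#14 t=11s: DENY
  req#15 t=11s: DENY
  req#16 t=11s: DENY
  req#17 t=11s: DENY
  req#18 t=11s: DENY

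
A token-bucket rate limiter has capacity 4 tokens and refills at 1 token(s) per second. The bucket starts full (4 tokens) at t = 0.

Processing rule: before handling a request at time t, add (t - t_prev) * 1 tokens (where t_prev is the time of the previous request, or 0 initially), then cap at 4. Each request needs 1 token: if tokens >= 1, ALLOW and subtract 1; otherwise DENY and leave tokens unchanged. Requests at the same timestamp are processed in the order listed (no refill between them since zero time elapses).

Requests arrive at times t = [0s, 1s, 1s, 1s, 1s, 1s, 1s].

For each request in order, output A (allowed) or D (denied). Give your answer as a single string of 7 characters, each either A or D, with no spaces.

Answer: AAAAADD

Derivation:
Simulating step by step:
  req#1 t=0s: ALLOW
  req#2 t=1s: ALLOW
  req#3 t=1s: ALLOW
  req#4 t=1s: ALLOW
  req#5 t=1s: ALLOW
  req#6 t=1s: DENY
  req#7 t=1s: DENY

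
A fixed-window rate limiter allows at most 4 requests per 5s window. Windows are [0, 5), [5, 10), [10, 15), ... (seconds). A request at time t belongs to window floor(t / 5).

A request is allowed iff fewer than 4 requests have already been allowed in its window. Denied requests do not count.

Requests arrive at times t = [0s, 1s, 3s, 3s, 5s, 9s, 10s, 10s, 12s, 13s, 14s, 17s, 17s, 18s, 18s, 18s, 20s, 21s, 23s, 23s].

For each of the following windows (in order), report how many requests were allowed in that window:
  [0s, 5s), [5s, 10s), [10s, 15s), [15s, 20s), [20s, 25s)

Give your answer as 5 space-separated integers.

Processing requests:
  req#1 t=0s (window 0): ALLOW
  req#2 t=1s (window 0): ALLOW
  req#3 t=3s (window 0): ALLOW
  req#4 t=3s (window 0): ALLOW
  req#5 t=5s (window 1): ALLOW
  req#6 t=9s (window 1): ALLOW
  req#7 t=10s (window 2): ALLOW
  req#8 t=10s (window 2): ALLOW
  req#9 t=12s (window 2): ALLOW
  req#10 t=13s (window 2): ALLOW
  req#11 t=14s (window 2): DENY
  req#12 t=17s (window 3): ALLOW
  req#13 t=17s (window 3): ALLOW
  req#14 t=18s (window 3): ALLOW
  req#15 t=18s (window 3): ALLOW
  req#16 t=18s (window 3): DENY
  req#17 t=20s (window 4): ALLOW
  req#18 t=21s (window 4): ALLOW
  req#19 t=23s (window 4): ALLOW
  req#20 t=23s (window 4): ALLOW

Allowed counts by window: 4 2 4 4 4

Answer: 4 2 4 4 4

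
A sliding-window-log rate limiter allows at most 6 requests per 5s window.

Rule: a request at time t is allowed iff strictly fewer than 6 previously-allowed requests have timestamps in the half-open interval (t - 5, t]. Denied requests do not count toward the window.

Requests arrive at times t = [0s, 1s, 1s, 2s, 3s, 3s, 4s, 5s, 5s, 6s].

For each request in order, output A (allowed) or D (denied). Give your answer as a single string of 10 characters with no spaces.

Answer: AAAAAADADA

Derivation:
Tracking allowed requests in the window:
  req#1 t=0s: ALLOW
  req#2 t=1s: ALLOW
  req#3 t=1s: ALLOW
  req#4 t=2s: ALLOW
  req#5 t=3s: ALLOW
  req#6 t=3s: ALLOW
  req#7 t=4s: DENY
  req#8 t=5s: ALLOW
  req#9 t=5s: DENY
  req#10 t=6s: ALLOW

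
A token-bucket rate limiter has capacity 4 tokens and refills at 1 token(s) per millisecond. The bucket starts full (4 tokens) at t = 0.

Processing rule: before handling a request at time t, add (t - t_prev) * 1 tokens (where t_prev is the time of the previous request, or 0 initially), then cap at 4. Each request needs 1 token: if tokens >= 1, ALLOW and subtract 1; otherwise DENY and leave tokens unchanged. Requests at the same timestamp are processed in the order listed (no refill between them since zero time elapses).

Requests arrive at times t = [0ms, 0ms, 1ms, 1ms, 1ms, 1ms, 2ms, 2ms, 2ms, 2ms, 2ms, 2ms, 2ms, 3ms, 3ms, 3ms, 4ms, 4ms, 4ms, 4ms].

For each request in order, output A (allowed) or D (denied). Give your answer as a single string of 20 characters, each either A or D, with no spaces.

Simulating step by step:
  req#1 t=0ms: ALLOW
  req#2 t=0ms: ALLOW
  req#3 t=1ms: ALLOW
  req#4 t=1ms: ALLOW
  req#5 t=1ms: ALLOW
  req#6 t=1ms: DENY
  req#7 t=2ms: ALLOW
  req#8 t=2ms: DENY
  req#9 t=2ms: DENY
  req#10 t=2ms: DENY
  req#11 t=2ms: DENY
  req#12 t=2ms: DENY
  req#13 t=2ms: DENY
  req#14 t=3ms: ALLOW
  req#15 t=3ms: DENY
  req#16 t=3ms: DENY
  req#17 t=4ms: ALLOW
  req#18 t=4ms: DENY
  req#19 t=4ms: DENY
  req#20 t=4ms: DENY

Answer: AAAAADADDDDDDADDADDD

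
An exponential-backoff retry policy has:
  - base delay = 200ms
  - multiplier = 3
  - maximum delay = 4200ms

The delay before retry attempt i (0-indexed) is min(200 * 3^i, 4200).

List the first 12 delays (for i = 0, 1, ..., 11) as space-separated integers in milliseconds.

Answer: 200 600 1800 4200 4200 4200 4200 4200 4200 4200 4200 4200

Derivation:
Computing each delay:
  i=0: min(200*3^0, 4200) = 200
  i=1: min(200*3^1, 4200) = 600
  i=2: min(200*3^2, 4200) = 1800
  i=3: min(200*3^3, 4200) = 4200
  i=4: min(200*3^4, 4200) = 4200
  i=5: min(200*3^5, 4200) = 4200
  i=6: min(200*3^6, 4200) = 4200
  i=7: min(200*3^7, 4200) = 4200
  i=8: min(200*3^8, 4200) = 4200
  i=9: min(200*3^9, 4200) = 4200
  i=10: min(200*3^10, 4200) = 4200
  i=11: min(200*3^11, 4200) = 4200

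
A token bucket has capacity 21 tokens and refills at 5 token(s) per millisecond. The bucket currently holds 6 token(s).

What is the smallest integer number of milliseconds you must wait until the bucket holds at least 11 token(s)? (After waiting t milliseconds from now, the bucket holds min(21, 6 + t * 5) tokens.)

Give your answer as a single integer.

Need 6 + t * 5 >= 11, so t >= 5/5.
Smallest integer t = ceil(5/5) = 1.

Answer: 1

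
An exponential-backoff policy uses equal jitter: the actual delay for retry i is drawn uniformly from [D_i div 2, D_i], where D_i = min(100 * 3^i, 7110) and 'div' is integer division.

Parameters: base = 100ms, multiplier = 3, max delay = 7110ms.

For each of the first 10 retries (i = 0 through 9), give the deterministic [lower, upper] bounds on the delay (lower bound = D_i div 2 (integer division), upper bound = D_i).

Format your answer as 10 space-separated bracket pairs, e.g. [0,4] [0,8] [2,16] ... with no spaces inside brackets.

Computing bounds per retry:
  i=0: D_i=min(100*3^0,7110)=100, bounds=[50,100]
  i=1: D_i=min(100*3^1,7110)=300, bounds=[150,300]
  i=2: D_i=min(100*3^2,7110)=900, bounds=[450,900]
  i=3: D_i=min(100*3^3,7110)=2700, bounds=[1350,2700]
  i=4: D_i=min(100*3^4,7110)=7110, bounds=[3555,7110]
  i=5: D_i=min(100*3^5,7110)=7110, bounds=[3555,7110]
  i=6: D_i=min(100*3^6,7110)=7110, bounds=[3555,7110]
  i=7: D_i=min(100*3^7,7110)=7110, bounds=[3555,7110]
  i=8: D_i=min(100*3^8,7110)=7110, bounds=[3555,7110]
  i=9: D_i=min(100*3^9,7110)=7110, bounds=[3555,7110]

Answer: [50,100] [150,300] [450,900] [1350,2700] [3555,7110] [3555,7110] [3555,7110] [3555,7110] [3555,7110] [3555,7110]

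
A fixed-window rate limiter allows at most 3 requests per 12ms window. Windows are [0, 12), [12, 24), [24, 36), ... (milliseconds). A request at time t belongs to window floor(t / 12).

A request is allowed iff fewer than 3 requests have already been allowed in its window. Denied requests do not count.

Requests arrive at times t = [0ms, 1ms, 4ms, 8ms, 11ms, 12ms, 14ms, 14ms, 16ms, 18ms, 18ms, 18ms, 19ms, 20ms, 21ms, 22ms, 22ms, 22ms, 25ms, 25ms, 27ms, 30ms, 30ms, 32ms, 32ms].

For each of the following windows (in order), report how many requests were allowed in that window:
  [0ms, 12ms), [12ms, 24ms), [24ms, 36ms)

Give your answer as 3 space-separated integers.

Processing requests:
  req#1 t=0ms (window 0): ALLOW
  req#2 t=1ms (window 0): ALLOW
  req#3 t=4ms (window 0): ALLOW
  req#4 t=8ms (window 0): DENY
  req#5 t=11ms (window 0): DENY
  req#6 t=12ms (window 1): ALLOW
  req#7 t=14ms (window 1): ALLOW
  req#8 t=14ms (window 1): ALLOW
  req#9 t=16ms (window 1): DENY
  req#10 t=18ms (window 1): DENY
  req#11 t=18ms (window 1): DENY
  req#12 t=18ms (window 1): DENY
  req#13 t=19ms (window 1): DENY
  req#14 t=20ms (window 1): DENY
  req#15 t=21ms (window 1): DENY
  req#16 t=22ms (window 1): DENY
  req#17 t=22ms (window 1): DENY
  req#18 t=22ms (window 1): DENY
  req#19 t=25ms (window 2): ALLOW
  req#20 t=25ms (window 2): ALLOW
  req#21 t=27ms (window 2): ALLOW
  req#22 t=30ms (window 2): DENY
  req#23 t=30ms (window 2): DENY
  req#24 t=32ms (window 2): DENY
  req#25 t=32ms (window 2): DENY

Allowed counts by window: 3 3 3

Answer: 3 3 3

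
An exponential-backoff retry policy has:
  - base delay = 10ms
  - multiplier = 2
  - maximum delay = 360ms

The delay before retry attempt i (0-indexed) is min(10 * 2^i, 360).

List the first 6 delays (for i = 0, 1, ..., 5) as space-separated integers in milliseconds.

Computing each delay:
  i=0: min(10*2^0, 360) = 10
  i=1: min(10*2^1, 360) = 20
  i=2: min(10*2^2, 360) = 40
  i=3: min(10*2^3, 360) = 80
  i=4: min(10*2^4, 360) = 160
  i=5: min(10*2^5, 360) = 320

Answer: 10 20 40 80 160 320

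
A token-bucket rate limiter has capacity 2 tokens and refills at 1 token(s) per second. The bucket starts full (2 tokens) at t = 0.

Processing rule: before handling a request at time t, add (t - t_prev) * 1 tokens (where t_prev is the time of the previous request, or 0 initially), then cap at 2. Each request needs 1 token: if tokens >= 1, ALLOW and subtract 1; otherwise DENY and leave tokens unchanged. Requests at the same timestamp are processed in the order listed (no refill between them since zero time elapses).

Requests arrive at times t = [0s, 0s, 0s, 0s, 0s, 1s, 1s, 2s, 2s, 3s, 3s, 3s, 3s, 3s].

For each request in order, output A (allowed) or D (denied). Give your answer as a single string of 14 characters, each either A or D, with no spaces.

Simulating step by step:
  req#1 t=0s: ALLOW
  req#2 t=0s: ALLOW
  req#3 t=0s: DENY
  req#4 t=0s: DENY
  req#5 t=0s: DENY
  req#6 t=1s: ALLOW
  req#7 t=1s: DENY
  req#8 t=2s: ALLOW
  req#9 t=2s: DENY
  req#10 t=3s: ALLOW
  req#11 t=3s: DENY
  req#12 t=3s: DENY
  req#13 t=3s: DENY
  req#14 t=3s: DENY

Answer: AADDDADADADDDD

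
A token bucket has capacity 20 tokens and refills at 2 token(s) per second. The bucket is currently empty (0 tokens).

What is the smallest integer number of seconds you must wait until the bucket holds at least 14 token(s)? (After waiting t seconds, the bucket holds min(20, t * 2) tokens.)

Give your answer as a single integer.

Answer: 7

Derivation:
Need t * 2 >= 14, so t >= 14/2.
Smallest integer t = ceil(14/2) = 7.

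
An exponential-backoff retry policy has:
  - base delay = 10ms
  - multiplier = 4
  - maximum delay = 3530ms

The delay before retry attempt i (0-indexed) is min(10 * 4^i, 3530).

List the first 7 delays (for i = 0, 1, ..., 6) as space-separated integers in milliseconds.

Answer: 10 40 160 640 2560 3530 3530

Derivation:
Computing each delay:
  i=0: min(10*4^0, 3530) = 10
  i=1: min(10*4^1, 3530) = 40
  i=2: min(10*4^2, 3530) = 160
  i=3: min(10*4^3, 3530) = 640
  i=4: min(10*4^4, 3530) = 2560
  i=5: min(10*4^5, 3530) = 3530
  i=6: min(10*4^6, 3530) = 3530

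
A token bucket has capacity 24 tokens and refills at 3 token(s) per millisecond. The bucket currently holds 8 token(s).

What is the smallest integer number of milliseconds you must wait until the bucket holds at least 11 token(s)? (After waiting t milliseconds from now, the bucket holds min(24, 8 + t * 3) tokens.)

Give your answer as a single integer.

Answer: 1

Derivation:
Need 8 + t * 3 >= 11, so t >= 3/3.
Smallest integer t = ceil(3/3) = 1.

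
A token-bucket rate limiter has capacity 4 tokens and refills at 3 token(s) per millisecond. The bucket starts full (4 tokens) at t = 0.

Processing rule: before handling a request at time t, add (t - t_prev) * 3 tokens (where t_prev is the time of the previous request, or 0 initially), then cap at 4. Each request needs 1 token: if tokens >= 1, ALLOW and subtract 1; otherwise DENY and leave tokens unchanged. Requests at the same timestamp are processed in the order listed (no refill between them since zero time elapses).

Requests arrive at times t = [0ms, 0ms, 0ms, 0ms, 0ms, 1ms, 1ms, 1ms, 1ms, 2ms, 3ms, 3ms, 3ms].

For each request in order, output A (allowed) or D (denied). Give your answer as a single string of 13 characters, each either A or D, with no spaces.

Simulating step by step:
  req#1 t=0ms: ALLOW
  req#2 t=0ms: ALLOW
  req#3 t=0ms: ALLOW
  req#4 t=0ms: ALLOW
  req#5 t=0ms: DENY
  req#6 t=1ms: ALLOW
  req#7 t=1ms: ALLOW
  req#8 t=1ms: ALLOW
  req#9 t=1ms: DENY
  req#10 t=2ms: ALLOW
  req#11 t=3ms: ALLOW
  req#12 t=3ms: ALLOW
  req#13 t=3ms: ALLOW

Answer: AAAADAAADAAAA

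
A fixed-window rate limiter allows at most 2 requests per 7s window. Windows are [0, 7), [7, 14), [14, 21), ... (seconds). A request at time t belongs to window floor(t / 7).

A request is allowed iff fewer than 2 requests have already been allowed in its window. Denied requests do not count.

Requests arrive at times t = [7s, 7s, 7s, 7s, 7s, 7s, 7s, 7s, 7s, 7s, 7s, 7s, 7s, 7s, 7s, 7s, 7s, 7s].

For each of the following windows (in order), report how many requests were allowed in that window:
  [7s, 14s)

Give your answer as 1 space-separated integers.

Processing requests:
  req#1 t=7s (window 1): ALLOW
  req#2 t=7s (window 1): ALLOW
  req#3 t=7s (window 1): DENY
  req#4 t=7s (window 1): DENY
  req#5 t=7s (window 1): DENY
  req#6 t=7s (window 1): DENY
  req#7 t=7s (window 1): DENY
  req#8 t=7s (window 1): DENY
  req#9 t=7s (window 1): DENY
  req#10 t=7s (window 1): DENY
  req#11 t=7s (window 1): DENY
  req#12 t=7s (window 1): DENY
  req#13 t=7s (window 1): DENY
  req#14 t=7s (window 1): DENY
  req#15 t=7s (window 1): DENY
  req#16 t=7s (window 1): DENY
  req#17 t=7s (window 1): DENY
  req#18 t=7s (window 1): DENY

Allowed counts by window: 2

Answer: 2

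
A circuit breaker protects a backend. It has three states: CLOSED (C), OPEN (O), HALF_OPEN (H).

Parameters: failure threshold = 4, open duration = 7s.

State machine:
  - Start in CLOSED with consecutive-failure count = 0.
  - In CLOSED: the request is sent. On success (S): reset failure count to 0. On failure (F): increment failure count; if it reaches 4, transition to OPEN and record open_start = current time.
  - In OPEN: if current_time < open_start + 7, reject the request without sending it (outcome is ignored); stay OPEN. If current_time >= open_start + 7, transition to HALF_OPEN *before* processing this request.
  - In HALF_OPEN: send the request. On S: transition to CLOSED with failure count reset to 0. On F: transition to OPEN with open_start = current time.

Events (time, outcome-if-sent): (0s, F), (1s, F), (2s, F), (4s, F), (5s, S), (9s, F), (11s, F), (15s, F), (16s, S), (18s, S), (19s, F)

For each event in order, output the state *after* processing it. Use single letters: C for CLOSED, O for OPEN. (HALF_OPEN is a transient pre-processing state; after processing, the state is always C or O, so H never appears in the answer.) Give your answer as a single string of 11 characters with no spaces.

State after each event:
  event#1 t=0s outcome=F: state=CLOSED
  event#2 t=1s outcome=F: state=CLOSED
  event#3 t=2s outcome=F: state=CLOSED
  event#4 t=4s outcome=F: state=OPEN
  event#5 t=5s outcome=S: state=OPEN
  event#6 t=9s outcome=F: state=OPEN
  event#7 t=11s outcome=F: state=OPEN
  event#8 t=15s outcome=F: state=OPEN
  event#9 t=16s outcome=S: state=OPEN
  event#10 t=18s outcome=S: state=CLOSED
  event#11 t=19s outcome=F: state=CLOSED

Answer: CCCOOOOOOCC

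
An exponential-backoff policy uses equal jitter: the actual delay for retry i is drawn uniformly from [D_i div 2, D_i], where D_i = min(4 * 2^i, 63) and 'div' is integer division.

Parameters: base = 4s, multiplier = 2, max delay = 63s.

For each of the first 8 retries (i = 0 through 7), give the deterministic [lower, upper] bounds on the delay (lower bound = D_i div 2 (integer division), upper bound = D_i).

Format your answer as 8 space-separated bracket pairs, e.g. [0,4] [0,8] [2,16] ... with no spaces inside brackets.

Answer: [2,4] [4,8] [8,16] [16,32] [31,63] [31,63] [31,63] [31,63]

Derivation:
Computing bounds per retry:
  i=0: D_i=min(4*2^0,63)=4, bounds=[2,4]
  i=1: D_i=min(4*2^1,63)=8, bounds=[4,8]
  i=2: D_i=min(4*2^2,63)=16, bounds=[8,16]
  i=3: D_i=min(4*2^3,63)=32, bounds=[16,32]
  i=4: D_i=min(4*2^4,63)=63, bounds=[31,63]
  i=5: D_i=min(4*2^5,63)=63, bounds=[31,63]
  i=6: D_i=min(4*2^6,63)=63, bounds=[31,63]
  i=7: D_i=min(4*2^7,63)=63, bounds=[31,63]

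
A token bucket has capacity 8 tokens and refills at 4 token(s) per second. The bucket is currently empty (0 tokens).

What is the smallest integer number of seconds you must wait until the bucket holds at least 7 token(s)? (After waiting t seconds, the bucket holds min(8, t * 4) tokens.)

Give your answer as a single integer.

Need t * 4 >= 7, so t >= 7/4.
Smallest integer t = ceil(7/4) = 2.

Answer: 2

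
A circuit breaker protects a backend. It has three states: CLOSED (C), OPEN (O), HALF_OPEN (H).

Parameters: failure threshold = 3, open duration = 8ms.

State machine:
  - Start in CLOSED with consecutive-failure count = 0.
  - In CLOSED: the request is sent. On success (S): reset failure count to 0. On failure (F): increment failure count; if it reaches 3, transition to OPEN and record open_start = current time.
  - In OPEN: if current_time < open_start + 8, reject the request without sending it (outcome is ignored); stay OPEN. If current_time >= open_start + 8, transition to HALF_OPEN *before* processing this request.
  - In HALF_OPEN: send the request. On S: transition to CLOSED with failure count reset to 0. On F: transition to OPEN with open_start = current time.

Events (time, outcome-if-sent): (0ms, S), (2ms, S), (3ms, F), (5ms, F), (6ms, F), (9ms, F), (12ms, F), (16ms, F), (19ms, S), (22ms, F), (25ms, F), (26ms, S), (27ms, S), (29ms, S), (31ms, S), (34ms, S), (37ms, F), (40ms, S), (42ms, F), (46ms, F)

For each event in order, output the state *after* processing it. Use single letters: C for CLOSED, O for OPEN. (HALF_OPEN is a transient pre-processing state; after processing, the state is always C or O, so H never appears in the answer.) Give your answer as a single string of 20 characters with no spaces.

Answer: CCCCOOOOOOOOOOOCCCCC

Derivation:
State after each event:
  event#1 t=0ms outcome=S: state=CLOSED
  event#2 t=2ms outcome=S: state=CLOSED
  event#3 t=3ms outcome=F: state=CLOSED
  event#4 t=5ms outcome=F: state=CLOSED
  event#5 t=6ms outcome=F: state=OPEN
  event#6 t=9ms outcome=F: state=OPEN
  event#7 t=12ms outcome=F: state=OPEN
  event#8 t=16ms outcome=F: state=OPEN
  event#9 t=19ms outcome=S: state=OPEN
  event#10 t=22ms outcome=F: state=OPEN
  event#11 t=25ms outcome=F: state=OPEN
  event#12 t=26ms outcome=S: state=OPEN
  event#13 t=27ms outcome=S: state=OPEN
  event#14 t=29ms outcome=S: state=OPEN
  event#15 t=31ms outcome=S: state=OPEN
  event#16 t=34ms outcome=S: state=CLOSED
  event#17 t=37ms outcome=F: state=CLOSED
  event#18 t=40ms outcome=S: state=CLOSED
  event#19 t=42ms outcome=F: state=CLOSED
  event#20 t=46ms outcome=F: state=CLOSED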